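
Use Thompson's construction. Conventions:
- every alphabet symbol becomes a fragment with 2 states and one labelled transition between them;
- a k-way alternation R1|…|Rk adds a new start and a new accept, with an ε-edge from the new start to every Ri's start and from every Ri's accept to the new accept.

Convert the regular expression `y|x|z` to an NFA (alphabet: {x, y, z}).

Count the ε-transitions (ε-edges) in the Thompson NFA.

6

Building bottom-up:
Each of the 3 symbol leaves contributes 0 ε-transitions.
  y|x|z = 6 ε-transitions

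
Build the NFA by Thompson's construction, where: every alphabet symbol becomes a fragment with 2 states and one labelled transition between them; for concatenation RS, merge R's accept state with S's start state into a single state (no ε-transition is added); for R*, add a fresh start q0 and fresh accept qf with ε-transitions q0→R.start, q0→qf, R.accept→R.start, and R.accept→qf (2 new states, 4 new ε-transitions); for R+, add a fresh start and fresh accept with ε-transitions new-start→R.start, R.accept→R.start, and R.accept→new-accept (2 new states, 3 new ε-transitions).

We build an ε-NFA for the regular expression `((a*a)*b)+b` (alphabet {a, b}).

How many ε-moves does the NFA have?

11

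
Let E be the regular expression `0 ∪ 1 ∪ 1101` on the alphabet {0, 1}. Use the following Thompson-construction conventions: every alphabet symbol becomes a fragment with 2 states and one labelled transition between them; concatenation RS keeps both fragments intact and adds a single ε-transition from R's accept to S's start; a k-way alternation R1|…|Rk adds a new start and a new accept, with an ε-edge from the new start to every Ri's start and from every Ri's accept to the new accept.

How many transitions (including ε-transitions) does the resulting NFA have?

15

By structural recursion:
Each of the 6 symbol leaves contributes 1 transition (1 symbol, 0 ε).
  1101 = 7 transitions (4 symbol, 3 ε)
  0 ∪ 1 ∪ 1101 = 15 transitions (6 symbol, 9 ε)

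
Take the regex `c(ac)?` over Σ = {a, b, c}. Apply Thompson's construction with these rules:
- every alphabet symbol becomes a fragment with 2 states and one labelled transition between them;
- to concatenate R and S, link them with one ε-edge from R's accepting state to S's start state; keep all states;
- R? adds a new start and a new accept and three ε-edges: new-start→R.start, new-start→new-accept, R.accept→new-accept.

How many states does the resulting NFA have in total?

8

Bottom-up over the parse tree:
Each of the 3 symbol leaves contributes a 2-state fragment.
  ac → 4 states
  (ac)? → 6 states
  c(ac)? → 8 states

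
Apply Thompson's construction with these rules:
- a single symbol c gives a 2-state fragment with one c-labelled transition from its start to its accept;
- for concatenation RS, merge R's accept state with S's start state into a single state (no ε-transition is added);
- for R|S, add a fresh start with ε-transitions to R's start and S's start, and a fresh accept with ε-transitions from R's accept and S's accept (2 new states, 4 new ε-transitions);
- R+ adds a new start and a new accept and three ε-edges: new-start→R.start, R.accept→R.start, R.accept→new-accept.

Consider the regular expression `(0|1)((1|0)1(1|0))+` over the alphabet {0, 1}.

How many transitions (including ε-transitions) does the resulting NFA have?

22

Recursing over subexpressions:
Each of the 7 symbol leaves contributes 1 transition (1 symbol, 0 ε).
  0|1 = 6 transitions (2 symbol, 4 ε)
  1|0 = 6 transitions (2 symbol, 4 ε)
  1|0 = 6 transitions (2 symbol, 4 ε)
  (1|0)1(1|0) = 13 transitions (5 symbol, 8 ε)
  ((1|0)1(1|0))+ = 16 transitions (5 symbol, 11 ε)
  (0|1)((1|0)1(1|0))+ = 22 transitions (7 symbol, 15 ε)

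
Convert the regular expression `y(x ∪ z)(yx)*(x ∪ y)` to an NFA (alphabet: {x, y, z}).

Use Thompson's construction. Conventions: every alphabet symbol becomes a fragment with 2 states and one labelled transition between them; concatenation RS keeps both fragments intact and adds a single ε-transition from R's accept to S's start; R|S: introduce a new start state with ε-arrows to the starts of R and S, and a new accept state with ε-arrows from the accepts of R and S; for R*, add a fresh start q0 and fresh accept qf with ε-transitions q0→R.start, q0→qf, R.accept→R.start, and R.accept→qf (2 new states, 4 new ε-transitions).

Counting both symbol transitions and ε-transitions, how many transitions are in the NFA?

Per subexpression:
Each of the 7 symbol leaves contributes 1 transition (1 symbol, 0 ε).
  x ∪ z → 6 transitions (2 symbol, 4 ε)
  yx → 3 transitions (2 symbol, 1 ε)
  (yx)* → 7 transitions (2 symbol, 5 ε)
  x ∪ y → 6 transitions (2 symbol, 4 ε)
  y(x ∪ z)(yx)*(x ∪ y) → 23 transitions (7 symbol, 16 ε)

23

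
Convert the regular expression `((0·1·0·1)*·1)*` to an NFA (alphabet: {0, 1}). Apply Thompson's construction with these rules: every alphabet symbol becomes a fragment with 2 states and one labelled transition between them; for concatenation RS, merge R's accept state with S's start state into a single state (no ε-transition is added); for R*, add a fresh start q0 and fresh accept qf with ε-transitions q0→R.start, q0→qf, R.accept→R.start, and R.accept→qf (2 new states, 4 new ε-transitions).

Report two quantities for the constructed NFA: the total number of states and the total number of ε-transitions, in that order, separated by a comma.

By structural recursion:
Each of the 5 symbol leaves contributes 2 states and 0 ε-transitions.
  0·1·0·1 : 5 states, 0 ε-transitions
  (0·1·0·1)* : 7 states, 4 ε-transitions
  (0·1·0·1)*·1 : 8 states, 4 ε-transitions
  ((0·1·0·1)*·1)* : 10 states, 8 ε-transitions

10, 8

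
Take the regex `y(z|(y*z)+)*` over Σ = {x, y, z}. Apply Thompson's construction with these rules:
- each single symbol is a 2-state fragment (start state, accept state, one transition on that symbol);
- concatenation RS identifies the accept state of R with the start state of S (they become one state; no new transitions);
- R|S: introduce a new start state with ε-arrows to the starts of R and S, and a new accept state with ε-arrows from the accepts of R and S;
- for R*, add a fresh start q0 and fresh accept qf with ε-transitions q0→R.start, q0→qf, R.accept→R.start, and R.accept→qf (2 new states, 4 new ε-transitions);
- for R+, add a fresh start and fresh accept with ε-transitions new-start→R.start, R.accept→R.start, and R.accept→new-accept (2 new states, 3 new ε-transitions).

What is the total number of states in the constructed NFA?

14

Recursing over subexpressions:
Each of the 4 symbol leaves contributes a 2-state fragment.
  y* — 4 states
  y*z — 5 states
  (y*z)+ — 7 states
  z|(y*z)+ — 11 states
  (z|(y*z)+)* — 13 states
  y(z|(y*z)+)* — 14 states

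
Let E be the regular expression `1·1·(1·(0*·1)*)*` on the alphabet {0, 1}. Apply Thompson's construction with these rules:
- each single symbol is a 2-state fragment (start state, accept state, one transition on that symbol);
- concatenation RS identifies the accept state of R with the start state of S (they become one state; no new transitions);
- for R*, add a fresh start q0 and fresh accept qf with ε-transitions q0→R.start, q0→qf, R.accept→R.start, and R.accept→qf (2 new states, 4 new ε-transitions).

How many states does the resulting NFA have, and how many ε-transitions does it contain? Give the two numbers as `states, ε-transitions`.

Building bottom-up:
Each of the 5 symbol leaves contributes 2 states and 0 ε-transitions.
  0* : 4 states, 4 ε-transitions
  0*·1 : 5 states, 4 ε-transitions
  (0*·1)* : 7 states, 8 ε-transitions
  1·(0*·1)* : 8 states, 8 ε-transitions
  (1·(0*·1)*)* : 10 states, 12 ε-transitions
  1·1·(1·(0*·1)*)* : 12 states, 12 ε-transitions

12, 12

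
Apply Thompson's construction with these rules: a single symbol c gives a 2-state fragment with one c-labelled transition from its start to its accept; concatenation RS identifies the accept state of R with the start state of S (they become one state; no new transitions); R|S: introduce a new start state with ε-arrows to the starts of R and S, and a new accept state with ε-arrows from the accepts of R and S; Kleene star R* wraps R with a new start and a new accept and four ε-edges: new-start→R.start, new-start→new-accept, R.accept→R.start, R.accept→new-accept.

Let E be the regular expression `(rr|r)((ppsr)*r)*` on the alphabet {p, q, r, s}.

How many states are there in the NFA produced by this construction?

16

Building bottom-up:
Each of the 8 symbol leaves contributes a 2-state fragment.
  rr → 3 states
  rr|r → 7 states
  ppsr → 5 states
  (ppsr)* → 7 states
  (ppsr)*r → 8 states
  ((ppsr)*r)* → 10 states
  (rr|r)((ppsr)*r)* → 16 states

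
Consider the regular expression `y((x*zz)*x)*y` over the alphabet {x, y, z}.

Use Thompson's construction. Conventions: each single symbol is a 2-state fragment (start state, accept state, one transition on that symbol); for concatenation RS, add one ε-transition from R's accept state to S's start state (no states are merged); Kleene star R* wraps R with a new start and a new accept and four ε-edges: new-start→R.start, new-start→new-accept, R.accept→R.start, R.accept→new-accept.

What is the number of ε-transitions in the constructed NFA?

Per subexpression:
Each of the 6 symbol leaves contributes 0 ε-transitions.
  x* : 4 ε-transitions
  x*zz : 6 ε-transitions
  (x*zz)* : 10 ε-transitions
  (x*zz)*x : 11 ε-transitions
  ((x*zz)*x)* : 15 ε-transitions
  y((x*zz)*x)*y : 17 ε-transitions

17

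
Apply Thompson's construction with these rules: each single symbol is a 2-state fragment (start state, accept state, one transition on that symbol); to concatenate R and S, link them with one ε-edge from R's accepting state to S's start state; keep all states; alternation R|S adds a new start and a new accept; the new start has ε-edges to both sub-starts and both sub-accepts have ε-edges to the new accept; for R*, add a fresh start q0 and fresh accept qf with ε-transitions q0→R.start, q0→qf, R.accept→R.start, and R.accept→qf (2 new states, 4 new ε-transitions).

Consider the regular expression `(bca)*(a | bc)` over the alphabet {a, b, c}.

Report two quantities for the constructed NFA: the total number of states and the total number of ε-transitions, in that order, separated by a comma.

16, 12

Per subexpression:
Each of the 6 symbol leaves contributes 2 states and 0 ε-transitions.
  bca — 6 states, 2 ε-transitions
  (bca)* — 8 states, 6 ε-transitions
  bc — 4 states, 1 ε-transition
  a | bc — 8 states, 5 ε-transitions
  (bca)*(a | bc) — 16 states, 12 ε-transitions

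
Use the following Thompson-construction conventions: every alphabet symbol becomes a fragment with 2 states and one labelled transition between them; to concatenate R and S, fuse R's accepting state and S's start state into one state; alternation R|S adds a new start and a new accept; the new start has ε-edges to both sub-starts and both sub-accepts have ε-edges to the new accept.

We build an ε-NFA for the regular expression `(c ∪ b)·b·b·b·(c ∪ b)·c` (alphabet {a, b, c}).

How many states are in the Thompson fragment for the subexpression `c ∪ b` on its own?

6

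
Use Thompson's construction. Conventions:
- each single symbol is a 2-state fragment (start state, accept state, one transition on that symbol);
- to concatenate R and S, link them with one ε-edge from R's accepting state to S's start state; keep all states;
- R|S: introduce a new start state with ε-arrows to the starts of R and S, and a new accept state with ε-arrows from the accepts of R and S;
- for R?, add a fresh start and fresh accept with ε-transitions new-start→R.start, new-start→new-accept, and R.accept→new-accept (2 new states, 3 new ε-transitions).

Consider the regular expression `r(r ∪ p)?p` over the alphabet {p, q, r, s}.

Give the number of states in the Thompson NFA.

12

Bottom-up over the parse tree:
Each of the 4 symbol leaves contributes a 2-state fragment.
  r ∪ p = 6 states
  (r ∪ p)? = 8 states
  r(r ∪ p)?p = 12 states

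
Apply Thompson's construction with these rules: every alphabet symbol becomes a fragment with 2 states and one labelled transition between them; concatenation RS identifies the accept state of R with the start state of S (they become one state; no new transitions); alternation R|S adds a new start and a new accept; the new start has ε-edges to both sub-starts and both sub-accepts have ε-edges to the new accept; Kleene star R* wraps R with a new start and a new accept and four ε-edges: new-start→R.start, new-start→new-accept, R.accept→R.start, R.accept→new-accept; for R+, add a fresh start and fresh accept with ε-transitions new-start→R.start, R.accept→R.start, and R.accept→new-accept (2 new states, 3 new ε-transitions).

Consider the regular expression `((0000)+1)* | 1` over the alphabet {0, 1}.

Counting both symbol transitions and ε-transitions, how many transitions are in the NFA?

By structural recursion:
Each of the 6 symbol leaves contributes 1 transition (1 symbol, 0 ε).
  0000 : 4 transitions (4 symbol, 0 ε)
  (0000)+ : 7 transitions (4 symbol, 3 ε)
  (0000)+1 : 8 transitions (5 symbol, 3 ε)
  ((0000)+1)* : 12 transitions (5 symbol, 7 ε)
  ((0000)+1)* | 1 : 17 transitions (6 symbol, 11 ε)

17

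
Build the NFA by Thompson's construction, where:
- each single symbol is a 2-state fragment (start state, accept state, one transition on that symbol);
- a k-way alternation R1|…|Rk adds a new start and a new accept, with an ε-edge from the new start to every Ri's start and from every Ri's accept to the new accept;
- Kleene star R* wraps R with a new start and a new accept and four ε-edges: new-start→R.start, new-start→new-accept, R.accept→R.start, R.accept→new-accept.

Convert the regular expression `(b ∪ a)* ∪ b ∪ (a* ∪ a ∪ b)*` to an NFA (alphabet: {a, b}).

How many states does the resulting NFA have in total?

Building bottom-up:
Each of the 6 symbol leaves contributes a 2-state fragment.
  b ∪ a — 6 states
  (b ∪ a)* — 8 states
  a* — 4 states
  a* ∪ a ∪ b — 10 states
  (a* ∪ a ∪ b)* — 12 states
  (b ∪ a)* ∪ b ∪ (a* ∪ a ∪ b)* — 24 states

24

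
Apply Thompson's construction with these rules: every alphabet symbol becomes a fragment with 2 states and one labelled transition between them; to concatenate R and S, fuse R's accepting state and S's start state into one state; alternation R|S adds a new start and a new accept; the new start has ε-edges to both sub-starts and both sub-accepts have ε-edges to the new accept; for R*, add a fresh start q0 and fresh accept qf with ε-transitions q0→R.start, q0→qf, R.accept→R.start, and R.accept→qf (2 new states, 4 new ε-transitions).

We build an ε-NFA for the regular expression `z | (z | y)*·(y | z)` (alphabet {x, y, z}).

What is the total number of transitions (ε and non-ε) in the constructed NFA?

Per subexpression:
Each of the 5 symbol leaves contributes 1 transition (1 symbol, 0 ε).
  z | y : 6 transitions (2 symbol, 4 ε)
  (z | y)* : 10 transitions (2 symbol, 8 ε)
  y | z : 6 transitions (2 symbol, 4 ε)
  (z | y)*·(y | z) : 16 transitions (4 symbol, 12 ε)
  z | (z | y)*·(y | z) : 21 transitions (5 symbol, 16 ε)

21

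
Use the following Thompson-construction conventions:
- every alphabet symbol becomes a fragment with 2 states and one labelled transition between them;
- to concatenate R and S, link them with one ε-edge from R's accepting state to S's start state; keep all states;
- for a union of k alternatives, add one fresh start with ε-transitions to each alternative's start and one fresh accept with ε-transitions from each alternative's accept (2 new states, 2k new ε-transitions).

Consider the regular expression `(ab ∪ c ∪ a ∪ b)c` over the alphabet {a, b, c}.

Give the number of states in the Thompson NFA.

14

By structural recursion:
Each of the 6 symbol leaves contributes a 2-state fragment.
  ab : 4 states
  ab ∪ c ∪ a ∪ b : 12 states
  (ab ∪ c ∪ a ∪ b)c : 14 states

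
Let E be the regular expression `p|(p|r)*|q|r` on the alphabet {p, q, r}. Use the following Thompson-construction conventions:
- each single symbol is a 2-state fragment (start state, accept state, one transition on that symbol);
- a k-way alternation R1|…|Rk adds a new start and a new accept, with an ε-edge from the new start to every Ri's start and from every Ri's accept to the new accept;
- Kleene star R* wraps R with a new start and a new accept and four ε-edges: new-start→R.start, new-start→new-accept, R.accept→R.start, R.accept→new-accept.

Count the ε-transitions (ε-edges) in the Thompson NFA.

Recursing over subexpressions:
Each of the 5 symbol leaves contributes 0 ε-transitions.
  p|r — 4 ε-transitions
  (p|r)* — 8 ε-transitions
  p|(p|r)*|q|r — 16 ε-transitions

16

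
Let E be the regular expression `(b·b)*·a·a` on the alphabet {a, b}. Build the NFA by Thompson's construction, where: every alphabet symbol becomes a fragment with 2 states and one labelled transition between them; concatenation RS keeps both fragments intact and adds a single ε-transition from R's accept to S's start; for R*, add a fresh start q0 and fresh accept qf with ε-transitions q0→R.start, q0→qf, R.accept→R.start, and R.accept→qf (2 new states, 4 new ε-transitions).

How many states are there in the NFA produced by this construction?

Recursing over subexpressions:
Each of the 4 symbol leaves contributes a 2-state fragment.
  b·b : 4 states
  (b·b)* : 6 states
  (b·b)*·a·a : 10 states

10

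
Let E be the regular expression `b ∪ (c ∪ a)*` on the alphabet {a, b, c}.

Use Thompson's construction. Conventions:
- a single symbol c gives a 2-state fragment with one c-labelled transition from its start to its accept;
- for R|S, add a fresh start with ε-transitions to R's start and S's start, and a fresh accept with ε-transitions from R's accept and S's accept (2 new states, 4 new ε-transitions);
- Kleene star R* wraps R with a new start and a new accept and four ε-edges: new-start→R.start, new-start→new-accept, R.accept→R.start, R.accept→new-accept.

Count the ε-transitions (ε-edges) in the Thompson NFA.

Per subexpression:
Each of the 3 symbol leaves contributes 0 ε-transitions.
  c ∪ a = 4 ε-transitions
  (c ∪ a)* = 8 ε-transitions
  b ∪ (c ∪ a)* = 12 ε-transitions

12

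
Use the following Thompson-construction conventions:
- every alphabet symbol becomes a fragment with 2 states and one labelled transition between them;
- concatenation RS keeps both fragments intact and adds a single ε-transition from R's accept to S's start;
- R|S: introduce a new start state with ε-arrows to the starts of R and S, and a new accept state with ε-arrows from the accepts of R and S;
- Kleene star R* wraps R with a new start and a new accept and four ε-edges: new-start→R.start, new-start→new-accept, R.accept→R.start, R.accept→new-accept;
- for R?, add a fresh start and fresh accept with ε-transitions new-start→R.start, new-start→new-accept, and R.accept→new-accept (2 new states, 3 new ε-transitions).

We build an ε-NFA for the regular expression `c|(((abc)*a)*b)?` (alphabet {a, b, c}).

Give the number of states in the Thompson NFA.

By structural recursion:
Each of the 6 symbol leaves contributes a 2-state fragment.
  abc → 6 states
  (abc)* → 8 states
  (abc)*a → 10 states
  ((abc)*a)* → 12 states
  ((abc)*a)*b → 14 states
  (((abc)*a)*b)? → 16 states
  c|(((abc)*a)*b)? → 20 states

20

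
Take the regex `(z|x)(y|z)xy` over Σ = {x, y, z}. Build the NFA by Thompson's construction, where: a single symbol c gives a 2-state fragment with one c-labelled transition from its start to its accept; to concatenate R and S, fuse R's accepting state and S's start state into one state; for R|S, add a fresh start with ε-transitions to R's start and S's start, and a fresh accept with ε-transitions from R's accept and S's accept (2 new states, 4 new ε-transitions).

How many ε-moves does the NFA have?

8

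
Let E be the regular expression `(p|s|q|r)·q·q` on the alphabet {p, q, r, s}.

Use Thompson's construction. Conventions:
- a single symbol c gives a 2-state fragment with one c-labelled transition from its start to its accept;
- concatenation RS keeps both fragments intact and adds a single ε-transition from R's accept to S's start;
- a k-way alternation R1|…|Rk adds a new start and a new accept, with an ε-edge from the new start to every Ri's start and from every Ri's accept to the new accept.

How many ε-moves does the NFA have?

10

Bottom-up over the parse tree:
Each of the 6 symbol leaves contributes 0 ε-transitions.
  p|s|q|r → 8 ε-transitions
  (p|s|q|r)·q·q → 10 ε-transitions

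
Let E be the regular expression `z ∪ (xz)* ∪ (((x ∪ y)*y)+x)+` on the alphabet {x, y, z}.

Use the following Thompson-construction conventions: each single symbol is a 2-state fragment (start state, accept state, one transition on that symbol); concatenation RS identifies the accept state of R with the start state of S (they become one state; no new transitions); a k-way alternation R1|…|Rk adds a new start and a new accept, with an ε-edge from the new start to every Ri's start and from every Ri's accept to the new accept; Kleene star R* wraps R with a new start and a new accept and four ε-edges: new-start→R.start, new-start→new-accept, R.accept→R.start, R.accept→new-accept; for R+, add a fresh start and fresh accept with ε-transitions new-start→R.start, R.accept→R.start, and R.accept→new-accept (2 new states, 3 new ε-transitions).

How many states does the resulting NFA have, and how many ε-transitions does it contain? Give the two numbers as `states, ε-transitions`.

Recursing over subexpressions:
Each of the 7 symbol leaves contributes 2 states and 0 ε-transitions.
  xz — 3 states, 0 ε-transitions
  (xz)* — 5 states, 4 ε-transitions
  x ∪ y — 6 states, 4 ε-transitions
  (x ∪ y)* — 8 states, 8 ε-transitions
  (x ∪ y)*y — 9 states, 8 ε-transitions
  ((x ∪ y)*y)+ — 11 states, 11 ε-transitions
  ((x ∪ y)*y)+x — 12 states, 11 ε-transitions
  (((x ∪ y)*y)+x)+ — 14 states, 14 ε-transitions
  z ∪ (xz)* ∪ (((x ∪ y)*y)+x)+ — 23 states, 24 ε-transitions

23, 24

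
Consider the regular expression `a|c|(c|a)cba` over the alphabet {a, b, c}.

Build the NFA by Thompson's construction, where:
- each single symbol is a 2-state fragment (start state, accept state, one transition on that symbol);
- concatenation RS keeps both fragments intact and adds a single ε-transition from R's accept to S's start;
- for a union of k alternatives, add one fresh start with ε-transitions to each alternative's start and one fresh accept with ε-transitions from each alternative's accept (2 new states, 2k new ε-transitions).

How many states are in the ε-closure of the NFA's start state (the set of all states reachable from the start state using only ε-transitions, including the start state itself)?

6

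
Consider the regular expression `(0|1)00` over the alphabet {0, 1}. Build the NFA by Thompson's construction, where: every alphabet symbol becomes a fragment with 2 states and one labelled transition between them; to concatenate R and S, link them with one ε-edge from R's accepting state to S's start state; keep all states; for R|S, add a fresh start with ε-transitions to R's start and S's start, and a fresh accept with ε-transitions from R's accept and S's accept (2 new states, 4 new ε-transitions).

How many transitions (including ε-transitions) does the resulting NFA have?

10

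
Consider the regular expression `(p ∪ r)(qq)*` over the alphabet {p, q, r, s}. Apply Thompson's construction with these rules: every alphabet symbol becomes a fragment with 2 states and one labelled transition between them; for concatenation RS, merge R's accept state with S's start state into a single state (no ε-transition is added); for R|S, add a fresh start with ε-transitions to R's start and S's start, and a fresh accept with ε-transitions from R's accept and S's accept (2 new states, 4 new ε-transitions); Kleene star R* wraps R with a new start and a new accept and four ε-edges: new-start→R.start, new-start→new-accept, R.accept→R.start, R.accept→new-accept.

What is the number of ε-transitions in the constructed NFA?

8

Per subexpression:
Each of the 4 symbol leaves contributes 0 ε-transitions.
  p ∪ r = 4 ε-transitions
  qq = 0 ε-transitions
  (qq)* = 4 ε-transitions
  (p ∪ r)(qq)* = 8 ε-transitions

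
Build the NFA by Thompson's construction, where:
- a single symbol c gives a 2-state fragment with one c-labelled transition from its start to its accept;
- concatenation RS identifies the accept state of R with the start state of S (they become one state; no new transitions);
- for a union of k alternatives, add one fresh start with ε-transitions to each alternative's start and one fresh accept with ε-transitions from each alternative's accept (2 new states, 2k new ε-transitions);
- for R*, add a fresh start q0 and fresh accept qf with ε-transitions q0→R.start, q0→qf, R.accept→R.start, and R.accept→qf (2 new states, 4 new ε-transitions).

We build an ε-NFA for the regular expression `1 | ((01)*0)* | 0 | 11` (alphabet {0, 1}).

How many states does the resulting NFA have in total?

Bottom-up over the parse tree:
Each of the 7 symbol leaves contributes a 2-state fragment.
  01 : 3 states
  (01)* : 5 states
  (01)*0 : 6 states
  ((01)*0)* : 8 states
  11 : 3 states
  1 | ((01)*0)* | 0 | 11 : 17 states

17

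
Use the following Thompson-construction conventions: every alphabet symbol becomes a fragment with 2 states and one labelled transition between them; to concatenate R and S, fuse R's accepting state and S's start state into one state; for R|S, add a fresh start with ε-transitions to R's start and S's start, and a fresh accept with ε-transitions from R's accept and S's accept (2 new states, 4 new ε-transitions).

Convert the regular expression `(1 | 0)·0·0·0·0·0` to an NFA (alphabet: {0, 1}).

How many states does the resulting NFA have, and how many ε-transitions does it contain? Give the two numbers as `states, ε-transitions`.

11, 4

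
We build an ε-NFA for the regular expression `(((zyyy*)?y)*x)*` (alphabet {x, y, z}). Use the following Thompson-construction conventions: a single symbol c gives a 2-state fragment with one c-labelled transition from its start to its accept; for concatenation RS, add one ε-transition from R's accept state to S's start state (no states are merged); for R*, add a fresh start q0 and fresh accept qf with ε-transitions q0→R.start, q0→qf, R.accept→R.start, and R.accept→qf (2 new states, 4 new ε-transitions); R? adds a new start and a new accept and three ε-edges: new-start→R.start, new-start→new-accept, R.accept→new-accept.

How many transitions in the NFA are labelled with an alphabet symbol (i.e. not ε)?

6

Recursing over subexpressions:
Each of the 6 symbol leaves contributes exactly 1 symbol transition.
  y* → 1 symbol transition
  zyyy* → 4 symbol transitions
  (zyyy*)? → 4 symbol transitions
  (zyyy*)?y → 5 symbol transitions
  ((zyyy*)?y)* → 5 symbol transitions
  ((zyyy*)?y)*x → 6 symbol transitions
  (((zyyy*)?y)*x)* → 6 symbol transitions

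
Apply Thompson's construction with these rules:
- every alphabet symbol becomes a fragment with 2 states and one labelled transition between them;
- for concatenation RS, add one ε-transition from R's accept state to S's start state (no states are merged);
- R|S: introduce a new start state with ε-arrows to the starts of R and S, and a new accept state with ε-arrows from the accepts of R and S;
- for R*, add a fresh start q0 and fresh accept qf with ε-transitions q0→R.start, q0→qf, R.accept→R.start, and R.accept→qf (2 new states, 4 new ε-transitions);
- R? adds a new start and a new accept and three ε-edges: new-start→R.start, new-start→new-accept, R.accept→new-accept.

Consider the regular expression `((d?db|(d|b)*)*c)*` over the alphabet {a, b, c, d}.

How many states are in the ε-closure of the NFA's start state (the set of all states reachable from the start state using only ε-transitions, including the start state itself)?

16

Work bottom-up. For each fragment F, track |ε-closure(F.start)| and whether F's accept lies in that closure (i.e. whether F accepts ε). A single-symbol fragment has closure size 1 and does not accept ε.
  d? : new start has ε-edges to the inner start and to the new accept, so |ε-closure| = 2 + 1 = 3
  d?db : the left operand accepts ε, so the closure extends into the next operand (via the concat ε-link); |ε-closure| = 3 + 1 = 4
  d|b : new start ε-reaches every alternative's start; none of them accept ε, so the new accept is not reached: |ε-closure| = 1 + 1 + 1 = 3
  (d|b)* : the star's fresh start ε-reaches both the body's start and the fresh accept: |ε-closure| = 2 + 3 = 5
  d?db|(d|b)* : |ε-closure| = 1 (new start) + (4 + 5) + 1 (new accept, since some branch ε-reaches its own accept) = 11
  (d?db|(d|b)*)* : |ε-closure| = 1 (new start) + 11 (body) + 1 (new accept) = 13
  (d?db|(d|b)*)*c : |ε-closure| = 13 + 1 = 14 (closure spills across the concat boundary because the left factor accepts ε)
  ((d?db|(d|b)*)*c)* : new start has ε-edges to the inner start and to the new accept, so |ε-closure| = 2 + 14 = 16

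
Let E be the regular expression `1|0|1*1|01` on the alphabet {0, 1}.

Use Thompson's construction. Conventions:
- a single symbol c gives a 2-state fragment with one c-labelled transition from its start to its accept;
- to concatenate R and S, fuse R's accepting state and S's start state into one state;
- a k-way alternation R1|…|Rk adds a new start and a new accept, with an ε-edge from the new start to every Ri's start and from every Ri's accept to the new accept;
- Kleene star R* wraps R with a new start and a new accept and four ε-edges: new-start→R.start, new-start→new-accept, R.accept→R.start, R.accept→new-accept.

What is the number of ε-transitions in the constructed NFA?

Bottom-up over the parse tree:
Each of the 6 symbol leaves contributes 0 ε-transitions.
  1* — 4 ε-transitions
  1*1 — 4 ε-transitions
  01 — 0 ε-transitions
  1|0|1*1|01 — 12 ε-transitions

12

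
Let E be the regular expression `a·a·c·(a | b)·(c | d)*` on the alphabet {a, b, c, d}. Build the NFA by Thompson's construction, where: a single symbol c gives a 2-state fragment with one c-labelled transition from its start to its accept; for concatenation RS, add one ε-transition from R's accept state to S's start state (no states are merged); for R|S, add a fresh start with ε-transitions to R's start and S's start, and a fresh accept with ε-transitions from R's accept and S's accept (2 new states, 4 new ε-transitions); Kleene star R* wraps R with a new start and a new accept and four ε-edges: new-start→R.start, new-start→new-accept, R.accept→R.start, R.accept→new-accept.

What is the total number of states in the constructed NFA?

20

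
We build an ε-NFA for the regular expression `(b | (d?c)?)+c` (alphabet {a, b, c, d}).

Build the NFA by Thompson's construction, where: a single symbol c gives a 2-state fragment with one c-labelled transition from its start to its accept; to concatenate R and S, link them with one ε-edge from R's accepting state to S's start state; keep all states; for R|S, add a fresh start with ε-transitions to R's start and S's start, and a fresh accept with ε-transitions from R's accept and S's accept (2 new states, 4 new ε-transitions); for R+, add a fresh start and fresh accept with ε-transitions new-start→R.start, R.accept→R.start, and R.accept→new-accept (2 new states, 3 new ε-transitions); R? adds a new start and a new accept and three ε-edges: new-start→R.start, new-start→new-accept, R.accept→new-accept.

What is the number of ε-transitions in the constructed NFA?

15

Building bottom-up:
Each of the 4 symbol leaves contributes 0 ε-transitions.
  d? = 3 ε-transitions
  d?c = 4 ε-transitions
  (d?c)? = 7 ε-transitions
  b | (d?c)? = 11 ε-transitions
  (b | (d?c)?)+ = 14 ε-transitions
  (b | (d?c)?)+c = 15 ε-transitions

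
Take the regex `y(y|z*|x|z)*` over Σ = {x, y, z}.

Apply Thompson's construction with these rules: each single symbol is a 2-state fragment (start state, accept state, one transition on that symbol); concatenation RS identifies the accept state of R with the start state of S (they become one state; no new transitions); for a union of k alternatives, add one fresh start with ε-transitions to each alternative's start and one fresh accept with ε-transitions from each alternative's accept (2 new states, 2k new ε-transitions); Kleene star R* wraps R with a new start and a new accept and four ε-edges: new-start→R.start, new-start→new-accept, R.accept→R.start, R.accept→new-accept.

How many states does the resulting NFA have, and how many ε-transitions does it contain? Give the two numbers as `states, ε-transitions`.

15, 16

By structural recursion:
Each of the 5 symbol leaves contributes 2 states and 0 ε-transitions.
  z* = 4 states, 4 ε-transitions
  y|z*|x|z = 12 states, 12 ε-transitions
  (y|z*|x|z)* = 14 states, 16 ε-transitions
  y(y|z*|x|z)* = 15 states, 16 ε-transitions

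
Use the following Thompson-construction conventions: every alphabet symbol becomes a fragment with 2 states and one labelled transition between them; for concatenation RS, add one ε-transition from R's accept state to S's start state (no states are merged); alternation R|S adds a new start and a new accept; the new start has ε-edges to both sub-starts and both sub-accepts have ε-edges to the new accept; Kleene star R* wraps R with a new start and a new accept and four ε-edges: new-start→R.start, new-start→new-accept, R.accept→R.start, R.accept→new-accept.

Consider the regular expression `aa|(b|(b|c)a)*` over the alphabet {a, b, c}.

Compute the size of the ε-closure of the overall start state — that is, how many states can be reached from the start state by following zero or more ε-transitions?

10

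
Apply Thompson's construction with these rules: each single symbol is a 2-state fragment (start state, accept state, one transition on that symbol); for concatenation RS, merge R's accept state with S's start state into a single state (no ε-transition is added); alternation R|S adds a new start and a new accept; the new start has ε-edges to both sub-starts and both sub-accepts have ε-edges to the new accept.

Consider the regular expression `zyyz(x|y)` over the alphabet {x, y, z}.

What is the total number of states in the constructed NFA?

Per subexpression:
Each of the 6 symbol leaves contributes a 2-state fragment.
  x|y — 6 states
  zyyz(x|y) — 10 states

10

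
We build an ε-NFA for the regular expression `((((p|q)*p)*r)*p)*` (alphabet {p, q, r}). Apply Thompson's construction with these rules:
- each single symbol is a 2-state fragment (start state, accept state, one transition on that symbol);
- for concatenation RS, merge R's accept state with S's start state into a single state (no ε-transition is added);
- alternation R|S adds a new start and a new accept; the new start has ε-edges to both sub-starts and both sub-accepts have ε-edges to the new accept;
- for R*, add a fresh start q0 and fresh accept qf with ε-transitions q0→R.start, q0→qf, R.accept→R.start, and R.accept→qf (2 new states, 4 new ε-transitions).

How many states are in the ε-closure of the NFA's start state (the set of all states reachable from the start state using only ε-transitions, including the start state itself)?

11

Work bottom-up. For each fragment F, track |ε-closure(F.start)| and whether F's accept lies in that closure (i.e. whether F accepts ε). A single-symbol fragment has closure size 1 and does not accept ε.
  p|q : |ε-closure| = 1 + 1 + 1 = 3 (the new accept is not ε-reachable since no branch accepts ε)
  (p|q)* : the star's fresh start ε-reaches both the body's start and the fresh accept: |ε-closure| = 2 + 3 = 5
  (p|q)*p : the left operand accepts ε, so the closure extends into the next operand (the shared merged state is already counted); |ε-closure| = 5 + (1−1) = 5
  ((p|q)*p)* : the star's fresh start ε-reaches both the body's start and the fresh accept: |ε-closure| = 2 + 5 = 7
  ((p|q)*p)*r : |ε-closure| = 7 + (1−1) = 7 (closure spills across the concat boundary because the left factor accepts ε)
  (((p|q)*p)*r)* : new start has ε-edges to the inner start and to the new accept, so |ε-closure| = 2 + 7 = 9
  (((p|q)*p)*r)*p : |ε-closure| = 9 + (1−1) = 9 (closure spills across the concat boundary because the left factor accepts ε)
  ((((p|q)*p)*r)*p)* : |ε-closure| = 1 (new start) + 9 (body) + 1 (new accept) = 11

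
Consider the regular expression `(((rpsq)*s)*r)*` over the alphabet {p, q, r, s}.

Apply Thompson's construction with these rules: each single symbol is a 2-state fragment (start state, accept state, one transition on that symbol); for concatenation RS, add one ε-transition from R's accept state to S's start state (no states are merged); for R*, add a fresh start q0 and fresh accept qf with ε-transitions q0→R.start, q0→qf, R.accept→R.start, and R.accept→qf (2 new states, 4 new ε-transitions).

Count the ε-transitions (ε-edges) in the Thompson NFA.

Building bottom-up:
Each of the 6 symbol leaves contributes 0 ε-transitions.
  rpsq — 3 ε-transitions
  (rpsq)* — 7 ε-transitions
  (rpsq)*s — 8 ε-transitions
  ((rpsq)*s)* — 12 ε-transitions
  ((rpsq)*s)*r — 13 ε-transitions
  (((rpsq)*s)*r)* — 17 ε-transitions

17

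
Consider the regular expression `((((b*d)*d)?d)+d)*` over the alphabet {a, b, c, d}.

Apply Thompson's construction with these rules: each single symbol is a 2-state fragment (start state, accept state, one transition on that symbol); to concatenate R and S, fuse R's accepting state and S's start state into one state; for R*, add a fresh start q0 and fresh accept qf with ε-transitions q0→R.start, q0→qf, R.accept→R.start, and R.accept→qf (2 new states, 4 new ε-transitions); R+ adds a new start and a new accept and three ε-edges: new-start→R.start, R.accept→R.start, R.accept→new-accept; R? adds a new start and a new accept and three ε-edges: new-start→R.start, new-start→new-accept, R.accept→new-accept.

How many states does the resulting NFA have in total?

16

Building bottom-up:
Each of the 5 symbol leaves contributes a 2-state fragment.
  b* → 4 states
  b*d → 5 states
  (b*d)* → 7 states
  (b*d)*d → 8 states
  ((b*d)*d)? → 10 states
  ((b*d)*d)?d → 11 states
  (((b*d)*d)?d)+ → 13 states
  (((b*d)*d)?d)+d → 14 states
  ((((b*d)*d)?d)+d)* → 16 states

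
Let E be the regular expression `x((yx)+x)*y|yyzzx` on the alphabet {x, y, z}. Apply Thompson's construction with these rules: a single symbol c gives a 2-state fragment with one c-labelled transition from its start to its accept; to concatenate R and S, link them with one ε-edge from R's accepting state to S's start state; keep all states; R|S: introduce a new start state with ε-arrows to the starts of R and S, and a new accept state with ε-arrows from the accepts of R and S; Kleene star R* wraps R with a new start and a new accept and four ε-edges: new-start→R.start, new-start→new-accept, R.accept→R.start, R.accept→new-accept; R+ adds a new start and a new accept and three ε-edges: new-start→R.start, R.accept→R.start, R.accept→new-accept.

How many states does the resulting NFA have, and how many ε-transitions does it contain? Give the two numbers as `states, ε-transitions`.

26, 19

By structural recursion:
Each of the 10 symbol leaves contributes 2 states and 0 ε-transitions.
  yx → 4 states, 1 ε-transition
  (yx)+ → 6 states, 4 ε-transitions
  (yx)+x → 8 states, 5 ε-transitions
  ((yx)+x)* → 10 states, 9 ε-transitions
  x((yx)+x)*y → 14 states, 11 ε-transitions
  yyzzx → 10 states, 4 ε-transitions
  x((yx)+x)*y|yyzzx → 26 states, 19 ε-transitions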